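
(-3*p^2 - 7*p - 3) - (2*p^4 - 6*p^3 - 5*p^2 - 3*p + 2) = -2*p^4 + 6*p^3 + 2*p^2 - 4*p - 5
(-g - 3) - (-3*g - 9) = 2*g + 6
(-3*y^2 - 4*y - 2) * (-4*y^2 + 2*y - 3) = 12*y^4 + 10*y^3 + 9*y^2 + 8*y + 6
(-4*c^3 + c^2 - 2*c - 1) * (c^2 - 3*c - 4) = -4*c^5 + 13*c^4 + 11*c^3 + c^2 + 11*c + 4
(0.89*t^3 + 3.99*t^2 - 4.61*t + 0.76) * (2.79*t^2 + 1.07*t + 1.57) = 2.4831*t^5 + 12.0844*t^4 - 7.1953*t^3 + 3.452*t^2 - 6.4245*t + 1.1932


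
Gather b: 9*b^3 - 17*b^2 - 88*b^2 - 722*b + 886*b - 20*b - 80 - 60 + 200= 9*b^3 - 105*b^2 + 144*b + 60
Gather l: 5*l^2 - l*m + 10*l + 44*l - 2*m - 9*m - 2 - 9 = 5*l^2 + l*(54 - m) - 11*m - 11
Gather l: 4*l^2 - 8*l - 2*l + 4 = 4*l^2 - 10*l + 4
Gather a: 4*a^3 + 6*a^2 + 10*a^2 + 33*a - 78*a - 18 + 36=4*a^3 + 16*a^2 - 45*a + 18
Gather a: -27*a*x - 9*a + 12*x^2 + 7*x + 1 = a*(-27*x - 9) + 12*x^2 + 7*x + 1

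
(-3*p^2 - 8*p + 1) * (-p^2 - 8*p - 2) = 3*p^4 + 32*p^3 + 69*p^2 + 8*p - 2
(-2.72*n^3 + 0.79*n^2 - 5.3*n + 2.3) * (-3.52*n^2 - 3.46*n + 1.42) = 9.5744*n^5 + 6.6304*n^4 + 12.0602*n^3 + 11.3638*n^2 - 15.484*n + 3.266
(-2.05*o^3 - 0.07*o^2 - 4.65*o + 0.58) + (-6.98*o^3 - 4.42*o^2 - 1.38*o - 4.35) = -9.03*o^3 - 4.49*o^2 - 6.03*o - 3.77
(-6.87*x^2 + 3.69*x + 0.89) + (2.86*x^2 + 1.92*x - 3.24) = -4.01*x^2 + 5.61*x - 2.35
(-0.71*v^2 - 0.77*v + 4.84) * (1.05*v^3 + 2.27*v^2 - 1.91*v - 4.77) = -0.7455*v^5 - 2.4202*v^4 + 4.6902*v^3 + 15.8442*v^2 - 5.5715*v - 23.0868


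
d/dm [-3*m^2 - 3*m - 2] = -6*m - 3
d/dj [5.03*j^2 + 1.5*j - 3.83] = 10.06*j + 1.5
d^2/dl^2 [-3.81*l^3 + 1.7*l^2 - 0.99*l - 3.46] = 3.4 - 22.86*l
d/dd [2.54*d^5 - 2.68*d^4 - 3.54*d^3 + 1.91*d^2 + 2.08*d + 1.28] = 12.7*d^4 - 10.72*d^3 - 10.62*d^2 + 3.82*d + 2.08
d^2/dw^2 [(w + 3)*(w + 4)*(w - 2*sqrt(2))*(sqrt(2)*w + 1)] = 12*sqrt(2)*w^2 - 18*w + 42*sqrt(2)*w - 42 + 20*sqrt(2)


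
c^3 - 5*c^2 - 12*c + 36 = (c - 6)*(c - 2)*(c + 3)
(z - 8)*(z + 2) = z^2 - 6*z - 16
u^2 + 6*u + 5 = (u + 1)*(u + 5)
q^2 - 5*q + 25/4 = (q - 5/2)^2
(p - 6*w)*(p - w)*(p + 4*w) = p^3 - 3*p^2*w - 22*p*w^2 + 24*w^3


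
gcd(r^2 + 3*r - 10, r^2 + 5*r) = r + 5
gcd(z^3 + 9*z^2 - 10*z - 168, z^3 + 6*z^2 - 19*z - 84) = z^2 + 3*z - 28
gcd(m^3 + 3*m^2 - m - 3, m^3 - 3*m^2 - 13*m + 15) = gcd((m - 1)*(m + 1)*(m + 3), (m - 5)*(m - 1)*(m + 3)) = m^2 + 2*m - 3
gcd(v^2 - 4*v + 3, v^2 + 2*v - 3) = v - 1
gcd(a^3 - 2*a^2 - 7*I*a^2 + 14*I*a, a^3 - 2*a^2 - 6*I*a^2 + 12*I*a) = a^2 - 2*a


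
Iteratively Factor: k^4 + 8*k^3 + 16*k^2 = (k)*(k^3 + 8*k^2 + 16*k) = k^2*(k^2 + 8*k + 16) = k^2*(k + 4)*(k + 4)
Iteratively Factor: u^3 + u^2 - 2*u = (u)*(u^2 + u - 2) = u*(u + 2)*(u - 1)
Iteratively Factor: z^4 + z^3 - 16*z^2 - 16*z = (z - 4)*(z^3 + 5*z^2 + 4*z) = z*(z - 4)*(z^2 + 5*z + 4) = z*(z - 4)*(z + 1)*(z + 4)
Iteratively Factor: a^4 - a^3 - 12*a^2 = (a)*(a^3 - a^2 - 12*a) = a*(a + 3)*(a^2 - 4*a) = a^2*(a + 3)*(a - 4)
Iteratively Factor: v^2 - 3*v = (v)*(v - 3)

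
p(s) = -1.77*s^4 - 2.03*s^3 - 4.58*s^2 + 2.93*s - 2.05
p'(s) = -7.08*s^3 - 6.09*s^2 - 9.16*s + 2.93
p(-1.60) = -21.75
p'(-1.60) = 31.00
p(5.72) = -2409.83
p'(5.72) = -1573.74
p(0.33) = -1.68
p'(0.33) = -1.01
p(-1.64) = -23.02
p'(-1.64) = 32.80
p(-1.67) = -24.03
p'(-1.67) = 34.22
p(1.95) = -54.40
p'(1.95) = -90.59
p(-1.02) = -9.57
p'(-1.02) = 13.45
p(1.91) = -50.86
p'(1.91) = -86.12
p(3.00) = -232.66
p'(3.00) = -270.52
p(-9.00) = -10532.50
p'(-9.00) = 4753.40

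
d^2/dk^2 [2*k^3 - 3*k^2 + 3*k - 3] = 12*k - 6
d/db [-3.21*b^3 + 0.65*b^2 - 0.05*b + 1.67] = -9.63*b^2 + 1.3*b - 0.05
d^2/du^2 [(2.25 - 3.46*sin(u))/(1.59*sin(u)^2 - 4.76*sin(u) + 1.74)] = (8.747226*sin(u)^5 + 3.43376399999997*sin(u)^4 - 23.842368*sin(u)^3 + 36.706254*sin(u)^2 - 52.898688*sin(u) + 32.1952920000001)/(1.59*sin(u)^2 - 4.76*sin(u) + 1.74)^3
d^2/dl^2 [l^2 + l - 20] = 2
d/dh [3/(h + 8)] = -3/(h + 8)^2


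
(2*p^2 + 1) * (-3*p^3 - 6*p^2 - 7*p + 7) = -6*p^5 - 12*p^4 - 17*p^3 + 8*p^2 - 7*p + 7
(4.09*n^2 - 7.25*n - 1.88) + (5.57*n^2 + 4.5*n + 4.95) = 9.66*n^2 - 2.75*n + 3.07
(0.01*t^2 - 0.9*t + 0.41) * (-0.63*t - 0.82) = -0.0063*t^3 + 0.5588*t^2 + 0.4797*t - 0.3362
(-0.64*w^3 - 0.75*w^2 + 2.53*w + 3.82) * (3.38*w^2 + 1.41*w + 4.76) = -2.1632*w^5 - 3.4374*w^4 + 4.4475*w^3 + 12.9089*w^2 + 17.429*w + 18.1832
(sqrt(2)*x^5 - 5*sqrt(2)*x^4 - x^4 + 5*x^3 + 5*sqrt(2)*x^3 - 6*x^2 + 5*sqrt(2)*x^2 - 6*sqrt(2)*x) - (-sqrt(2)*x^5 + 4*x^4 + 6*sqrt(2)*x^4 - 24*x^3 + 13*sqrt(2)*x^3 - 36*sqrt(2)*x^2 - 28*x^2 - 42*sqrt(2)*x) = 2*sqrt(2)*x^5 - 11*sqrt(2)*x^4 - 5*x^4 - 8*sqrt(2)*x^3 + 29*x^3 + 22*x^2 + 41*sqrt(2)*x^2 + 36*sqrt(2)*x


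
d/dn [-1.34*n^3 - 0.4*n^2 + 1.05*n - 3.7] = -4.02*n^2 - 0.8*n + 1.05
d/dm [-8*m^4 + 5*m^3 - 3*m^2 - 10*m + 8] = -32*m^3 + 15*m^2 - 6*m - 10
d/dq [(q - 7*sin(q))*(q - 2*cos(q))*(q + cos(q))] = -(q - 7*sin(q))*(q - 2*cos(q))*(sin(q) - 1) + (q - 7*sin(q))*(q + cos(q))*(2*sin(q) + 1) - (q - 2*cos(q))*(q + cos(q))*(7*cos(q) - 1)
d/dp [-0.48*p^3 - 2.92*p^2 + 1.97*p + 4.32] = -1.44*p^2 - 5.84*p + 1.97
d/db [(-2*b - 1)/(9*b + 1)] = 7/(9*b + 1)^2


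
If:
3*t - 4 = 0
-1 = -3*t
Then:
No Solution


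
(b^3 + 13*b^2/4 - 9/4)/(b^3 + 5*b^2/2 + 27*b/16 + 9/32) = 8*(4*b^3 + 13*b^2 - 9)/(32*b^3 + 80*b^2 + 54*b + 9)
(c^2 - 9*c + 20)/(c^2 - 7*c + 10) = (c - 4)/(c - 2)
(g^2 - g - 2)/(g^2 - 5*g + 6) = (g + 1)/(g - 3)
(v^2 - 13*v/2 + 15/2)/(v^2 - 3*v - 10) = (v - 3/2)/(v + 2)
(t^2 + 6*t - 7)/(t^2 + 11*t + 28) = (t - 1)/(t + 4)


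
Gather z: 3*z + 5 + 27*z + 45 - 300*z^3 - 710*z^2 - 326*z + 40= -300*z^3 - 710*z^2 - 296*z + 90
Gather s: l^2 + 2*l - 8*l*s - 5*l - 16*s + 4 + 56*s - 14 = l^2 - 3*l + s*(40 - 8*l) - 10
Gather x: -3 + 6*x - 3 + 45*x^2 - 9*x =45*x^2 - 3*x - 6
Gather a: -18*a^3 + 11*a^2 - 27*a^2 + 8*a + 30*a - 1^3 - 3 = -18*a^3 - 16*a^2 + 38*a - 4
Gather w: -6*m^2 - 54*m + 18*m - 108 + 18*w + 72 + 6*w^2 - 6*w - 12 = -6*m^2 - 36*m + 6*w^2 + 12*w - 48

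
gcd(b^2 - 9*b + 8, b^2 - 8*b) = b - 8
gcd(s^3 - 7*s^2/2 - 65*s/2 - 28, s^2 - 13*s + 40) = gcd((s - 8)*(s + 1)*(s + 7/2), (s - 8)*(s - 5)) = s - 8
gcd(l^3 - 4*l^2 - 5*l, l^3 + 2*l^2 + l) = l^2 + l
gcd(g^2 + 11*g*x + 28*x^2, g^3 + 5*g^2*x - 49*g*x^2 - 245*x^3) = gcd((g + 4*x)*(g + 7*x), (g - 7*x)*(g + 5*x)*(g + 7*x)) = g + 7*x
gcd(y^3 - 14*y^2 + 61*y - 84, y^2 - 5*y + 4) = y - 4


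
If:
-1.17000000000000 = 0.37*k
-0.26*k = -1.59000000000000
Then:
No Solution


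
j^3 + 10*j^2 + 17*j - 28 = (j - 1)*(j + 4)*(j + 7)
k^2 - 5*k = k*(k - 5)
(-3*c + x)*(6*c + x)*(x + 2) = -18*c^2*x - 36*c^2 + 3*c*x^2 + 6*c*x + x^3 + 2*x^2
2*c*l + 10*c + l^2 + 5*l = (2*c + l)*(l + 5)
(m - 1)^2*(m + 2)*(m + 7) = m^4 + 7*m^3 - 3*m^2 - 19*m + 14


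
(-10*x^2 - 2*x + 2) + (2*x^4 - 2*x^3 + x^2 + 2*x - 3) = 2*x^4 - 2*x^3 - 9*x^2 - 1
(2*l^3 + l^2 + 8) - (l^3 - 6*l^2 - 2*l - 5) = l^3 + 7*l^2 + 2*l + 13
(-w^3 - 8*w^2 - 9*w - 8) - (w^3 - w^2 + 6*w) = -2*w^3 - 7*w^2 - 15*w - 8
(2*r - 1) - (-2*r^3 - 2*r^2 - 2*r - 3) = 2*r^3 + 2*r^2 + 4*r + 2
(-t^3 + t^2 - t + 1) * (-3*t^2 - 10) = 3*t^5 - 3*t^4 + 13*t^3 - 13*t^2 + 10*t - 10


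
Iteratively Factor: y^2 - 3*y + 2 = (y - 2)*(y - 1)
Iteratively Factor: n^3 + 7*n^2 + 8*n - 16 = (n + 4)*(n^2 + 3*n - 4) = (n + 4)^2*(n - 1)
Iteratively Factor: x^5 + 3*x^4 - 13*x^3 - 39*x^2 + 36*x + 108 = (x + 3)*(x^4 - 13*x^2 + 36) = (x + 3)^2*(x^3 - 3*x^2 - 4*x + 12) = (x - 2)*(x + 3)^2*(x^2 - x - 6) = (x - 3)*(x - 2)*(x + 3)^2*(x + 2)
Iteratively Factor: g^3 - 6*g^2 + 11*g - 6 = (g - 2)*(g^2 - 4*g + 3) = (g - 2)*(g - 1)*(g - 3)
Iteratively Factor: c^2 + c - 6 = (c + 3)*(c - 2)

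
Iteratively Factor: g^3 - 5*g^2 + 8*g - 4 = (g - 2)*(g^2 - 3*g + 2) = (g - 2)^2*(g - 1)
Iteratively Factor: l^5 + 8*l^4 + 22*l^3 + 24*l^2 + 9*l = (l)*(l^4 + 8*l^3 + 22*l^2 + 24*l + 9) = l*(l + 1)*(l^3 + 7*l^2 + 15*l + 9) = l*(l + 1)^2*(l^2 + 6*l + 9) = l*(l + 1)^2*(l + 3)*(l + 3)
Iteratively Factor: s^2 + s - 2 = (s + 2)*(s - 1)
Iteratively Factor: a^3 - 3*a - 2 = (a + 1)*(a^2 - a - 2) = (a + 1)^2*(a - 2)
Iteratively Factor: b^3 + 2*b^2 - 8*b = (b)*(b^2 + 2*b - 8) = b*(b - 2)*(b + 4)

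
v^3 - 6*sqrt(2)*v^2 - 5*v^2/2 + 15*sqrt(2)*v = v*(v - 5/2)*(v - 6*sqrt(2))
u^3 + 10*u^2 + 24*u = u*(u + 4)*(u + 6)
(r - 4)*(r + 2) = r^2 - 2*r - 8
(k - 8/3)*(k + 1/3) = k^2 - 7*k/3 - 8/9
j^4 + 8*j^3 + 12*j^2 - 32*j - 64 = (j - 2)*(j + 2)*(j + 4)^2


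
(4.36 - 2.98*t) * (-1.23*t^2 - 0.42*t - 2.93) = 3.6654*t^3 - 4.1112*t^2 + 6.9002*t - 12.7748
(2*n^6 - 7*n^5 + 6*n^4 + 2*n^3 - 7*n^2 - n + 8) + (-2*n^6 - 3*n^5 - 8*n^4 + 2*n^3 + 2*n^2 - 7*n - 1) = -10*n^5 - 2*n^4 + 4*n^3 - 5*n^2 - 8*n + 7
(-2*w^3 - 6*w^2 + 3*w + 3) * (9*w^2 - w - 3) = -18*w^5 - 52*w^4 + 39*w^3 + 42*w^2 - 12*w - 9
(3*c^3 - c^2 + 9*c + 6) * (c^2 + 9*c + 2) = 3*c^5 + 26*c^4 + 6*c^3 + 85*c^2 + 72*c + 12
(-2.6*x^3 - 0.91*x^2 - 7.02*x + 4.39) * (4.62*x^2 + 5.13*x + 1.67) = -12.012*x^5 - 17.5422*x^4 - 41.4427*x^3 - 17.2505*x^2 + 10.7973*x + 7.3313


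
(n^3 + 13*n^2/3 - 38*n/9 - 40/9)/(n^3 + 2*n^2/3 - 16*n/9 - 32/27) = 3*(n + 5)/(3*n + 4)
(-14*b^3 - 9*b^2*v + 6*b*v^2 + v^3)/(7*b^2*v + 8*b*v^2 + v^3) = (-2*b + v)/v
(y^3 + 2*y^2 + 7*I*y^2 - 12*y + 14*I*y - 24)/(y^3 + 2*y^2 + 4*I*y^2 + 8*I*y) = (y + 3*I)/y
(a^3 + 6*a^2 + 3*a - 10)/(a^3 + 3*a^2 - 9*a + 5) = (a + 2)/(a - 1)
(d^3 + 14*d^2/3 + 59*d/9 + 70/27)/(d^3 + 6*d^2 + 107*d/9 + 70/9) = (d + 2/3)/(d + 2)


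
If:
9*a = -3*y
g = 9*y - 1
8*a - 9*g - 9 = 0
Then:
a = 0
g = -1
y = 0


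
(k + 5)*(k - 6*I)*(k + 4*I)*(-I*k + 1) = -I*k^4 - k^3 - 5*I*k^3 - 5*k^2 - 26*I*k^2 + 24*k - 130*I*k + 120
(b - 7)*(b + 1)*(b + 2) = b^3 - 4*b^2 - 19*b - 14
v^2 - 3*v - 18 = (v - 6)*(v + 3)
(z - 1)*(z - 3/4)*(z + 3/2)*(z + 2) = z^4 + 7*z^3/4 - 19*z^2/8 - 21*z/8 + 9/4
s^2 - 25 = (s - 5)*(s + 5)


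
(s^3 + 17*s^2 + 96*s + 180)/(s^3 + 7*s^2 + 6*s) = (s^2 + 11*s + 30)/(s*(s + 1))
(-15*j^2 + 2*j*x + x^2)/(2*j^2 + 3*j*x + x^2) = (-15*j^2 + 2*j*x + x^2)/(2*j^2 + 3*j*x + x^2)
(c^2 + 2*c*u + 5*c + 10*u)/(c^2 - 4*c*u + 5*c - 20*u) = (-c - 2*u)/(-c + 4*u)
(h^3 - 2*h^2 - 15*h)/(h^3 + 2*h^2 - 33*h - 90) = h*(h - 5)/(h^2 - h - 30)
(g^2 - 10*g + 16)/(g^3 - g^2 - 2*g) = (g - 8)/(g*(g + 1))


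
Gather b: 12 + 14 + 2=28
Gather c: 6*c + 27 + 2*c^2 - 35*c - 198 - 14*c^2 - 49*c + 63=-12*c^2 - 78*c - 108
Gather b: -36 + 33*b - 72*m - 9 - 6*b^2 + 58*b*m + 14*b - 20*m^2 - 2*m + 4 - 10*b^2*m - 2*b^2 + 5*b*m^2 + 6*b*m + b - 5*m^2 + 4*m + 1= b^2*(-10*m - 8) + b*(5*m^2 + 64*m + 48) - 25*m^2 - 70*m - 40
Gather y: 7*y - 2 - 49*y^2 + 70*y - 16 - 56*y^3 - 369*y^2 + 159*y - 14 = -56*y^3 - 418*y^2 + 236*y - 32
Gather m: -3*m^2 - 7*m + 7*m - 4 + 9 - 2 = 3 - 3*m^2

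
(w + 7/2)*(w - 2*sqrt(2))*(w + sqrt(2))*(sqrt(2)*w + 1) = sqrt(2)*w^4 - w^3 + 7*sqrt(2)*w^3/2 - 5*sqrt(2)*w^2 - 7*w^2/2 - 35*sqrt(2)*w/2 - 4*w - 14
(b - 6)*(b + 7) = b^2 + b - 42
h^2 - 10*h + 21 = (h - 7)*(h - 3)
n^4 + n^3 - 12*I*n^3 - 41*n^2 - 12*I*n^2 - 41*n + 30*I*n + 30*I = (n + 1)*(n - 6*I)*(n - 5*I)*(n - I)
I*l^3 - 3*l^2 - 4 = (l + 2*I)^2*(I*l + 1)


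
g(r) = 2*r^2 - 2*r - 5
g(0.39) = -5.48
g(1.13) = -4.71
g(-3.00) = 19.00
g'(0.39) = -0.44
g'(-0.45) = -3.80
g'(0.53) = 0.12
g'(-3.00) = -14.00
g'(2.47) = 7.88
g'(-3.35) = -15.40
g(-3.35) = 24.14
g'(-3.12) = -14.48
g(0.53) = -5.50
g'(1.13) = 2.52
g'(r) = 4*r - 2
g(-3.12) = 20.71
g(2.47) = 2.26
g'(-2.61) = -12.44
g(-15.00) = 475.00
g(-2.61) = 13.84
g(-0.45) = -3.70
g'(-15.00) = -62.00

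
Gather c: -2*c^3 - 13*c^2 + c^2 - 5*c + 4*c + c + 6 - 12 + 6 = -2*c^3 - 12*c^2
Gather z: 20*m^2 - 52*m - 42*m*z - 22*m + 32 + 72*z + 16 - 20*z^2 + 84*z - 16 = 20*m^2 - 74*m - 20*z^2 + z*(156 - 42*m) + 32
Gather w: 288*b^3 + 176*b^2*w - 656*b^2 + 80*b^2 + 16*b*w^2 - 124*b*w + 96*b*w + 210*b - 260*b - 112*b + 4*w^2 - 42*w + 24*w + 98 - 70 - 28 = 288*b^3 - 576*b^2 - 162*b + w^2*(16*b + 4) + w*(176*b^2 - 28*b - 18)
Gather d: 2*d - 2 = 2*d - 2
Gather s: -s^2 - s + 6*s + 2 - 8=-s^2 + 5*s - 6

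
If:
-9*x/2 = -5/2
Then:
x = 5/9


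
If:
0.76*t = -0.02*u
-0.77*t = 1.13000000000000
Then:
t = -1.47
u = 55.77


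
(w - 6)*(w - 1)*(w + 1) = w^3 - 6*w^2 - w + 6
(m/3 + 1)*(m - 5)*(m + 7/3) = m^3/3 + m^2/9 - 59*m/9 - 35/3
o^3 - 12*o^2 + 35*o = o*(o - 7)*(o - 5)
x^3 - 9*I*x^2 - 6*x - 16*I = (x - 8*I)*(x - 2*I)*(x + I)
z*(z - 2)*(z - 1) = z^3 - 3*z^2 + 2*z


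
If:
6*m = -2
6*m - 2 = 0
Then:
No Solution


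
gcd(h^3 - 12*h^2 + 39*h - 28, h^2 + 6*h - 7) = h - 1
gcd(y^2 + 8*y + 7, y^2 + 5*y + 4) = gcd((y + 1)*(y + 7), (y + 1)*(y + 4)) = y + 1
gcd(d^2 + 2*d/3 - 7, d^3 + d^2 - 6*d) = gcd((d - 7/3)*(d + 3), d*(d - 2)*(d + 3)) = d + 3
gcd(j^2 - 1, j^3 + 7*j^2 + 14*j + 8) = j + 1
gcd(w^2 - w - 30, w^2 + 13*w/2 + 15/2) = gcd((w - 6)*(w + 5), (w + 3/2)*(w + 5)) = w + 5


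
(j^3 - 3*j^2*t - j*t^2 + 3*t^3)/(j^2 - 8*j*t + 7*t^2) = (-j^2 + 2*j*t + 3*t^2)/(-j + 7*t)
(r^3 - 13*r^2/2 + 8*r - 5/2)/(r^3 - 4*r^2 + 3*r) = (2*r^2 - 11*r + 5)/(2*r*(r - 3))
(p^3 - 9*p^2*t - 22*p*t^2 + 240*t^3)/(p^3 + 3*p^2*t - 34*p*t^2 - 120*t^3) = (p - 8*t)/(p + 4*t)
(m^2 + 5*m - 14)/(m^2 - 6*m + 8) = (m + 7)/(m - 4)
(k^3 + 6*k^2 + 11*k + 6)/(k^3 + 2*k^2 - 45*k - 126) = (k^2 + 3*k + 2)/(k^2 - k - 42)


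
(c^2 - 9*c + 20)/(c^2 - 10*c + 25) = (c - 4)/(c - 5)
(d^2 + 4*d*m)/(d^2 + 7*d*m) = (d + 4*m)/(d + 7*m)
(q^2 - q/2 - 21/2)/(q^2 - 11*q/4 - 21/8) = 4*(q + 3)/(4*q + 3)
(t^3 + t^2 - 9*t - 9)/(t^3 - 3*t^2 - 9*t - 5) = (t^2 - 9)/(t^2 - 4*t - 5)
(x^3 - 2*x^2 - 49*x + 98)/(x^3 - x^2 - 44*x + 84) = (x - 7)/(x - 6)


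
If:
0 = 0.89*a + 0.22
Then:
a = -0.25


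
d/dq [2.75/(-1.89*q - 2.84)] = 5.1975/(1.89*q + 2.84)^2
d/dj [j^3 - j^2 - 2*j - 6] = 3*j^2 - 2*j - 2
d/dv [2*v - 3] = 2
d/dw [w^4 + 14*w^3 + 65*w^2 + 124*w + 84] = 4*w^3 + 42*w^2 + 130*w + 124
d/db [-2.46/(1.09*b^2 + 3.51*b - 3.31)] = (5.3628*b + 8.6346)/(1.09*b^2 + 3.51*b - 3.31)^2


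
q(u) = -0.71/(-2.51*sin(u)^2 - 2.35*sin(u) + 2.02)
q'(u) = -0.71*(5.02*sin(u)*cos(u) + 2.35*cos(u))/(-2.51*sin(u)^2 - 2.35*sin(u) + 2.02)^2 = -(3.5642*sin(u) + 1.6685)*cos(u)/(2.51*sin(u)^2 + 2.35*sin(u) - 2.02)^2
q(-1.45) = -0.38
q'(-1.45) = 0.06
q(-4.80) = 0.25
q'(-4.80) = -0.06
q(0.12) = -0.42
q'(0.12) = -0.72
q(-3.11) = -0.34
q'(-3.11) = 0.36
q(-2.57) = -0.28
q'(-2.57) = -0.03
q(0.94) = 0.47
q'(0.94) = -1.17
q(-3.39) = -0.55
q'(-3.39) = 1.48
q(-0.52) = -0.28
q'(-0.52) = 0.01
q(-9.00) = -0.28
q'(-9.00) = 0.03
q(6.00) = -0.29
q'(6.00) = -0.10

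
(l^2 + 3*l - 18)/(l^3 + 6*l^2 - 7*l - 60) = (l + 6)/(l^2 + 9*l + 20)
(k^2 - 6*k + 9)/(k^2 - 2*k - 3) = (k - 3)/(k + 1)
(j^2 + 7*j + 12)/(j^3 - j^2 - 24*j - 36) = (j + 4)/(j^2 - 4*j - 12)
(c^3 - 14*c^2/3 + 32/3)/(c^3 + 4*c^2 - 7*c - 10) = (3*c^2 - 8*c - 16)/(3*(c^2 + 6*c + 5))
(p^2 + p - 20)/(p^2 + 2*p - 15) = (p - 4)/(p - 3)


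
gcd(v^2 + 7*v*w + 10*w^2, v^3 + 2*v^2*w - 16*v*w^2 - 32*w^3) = v + 2*w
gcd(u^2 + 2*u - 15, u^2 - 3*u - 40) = u + 5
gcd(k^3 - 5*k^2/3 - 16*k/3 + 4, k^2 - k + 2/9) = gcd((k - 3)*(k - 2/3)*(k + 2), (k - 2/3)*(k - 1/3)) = k - 2/3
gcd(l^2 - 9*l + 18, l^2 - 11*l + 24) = l - 3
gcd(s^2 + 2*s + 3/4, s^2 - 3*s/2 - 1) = s + 1/2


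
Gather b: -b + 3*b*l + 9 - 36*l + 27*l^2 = b*(3*l - 1) + 27*l^2 - 36*l + 9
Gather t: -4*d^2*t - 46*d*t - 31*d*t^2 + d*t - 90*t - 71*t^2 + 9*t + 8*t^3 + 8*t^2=8*t^3 + t^2*(-31*d - 63) + t*(-4*d^2 - 45*d - 81)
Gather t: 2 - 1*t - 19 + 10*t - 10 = 9*t - 27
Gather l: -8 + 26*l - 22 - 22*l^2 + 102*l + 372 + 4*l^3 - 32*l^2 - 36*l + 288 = 4*l^3 - 54*l^2 + 92*l + 630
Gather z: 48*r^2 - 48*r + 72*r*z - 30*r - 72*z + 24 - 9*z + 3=48*r^2 - 78*r + z*(72*r - 81) + 27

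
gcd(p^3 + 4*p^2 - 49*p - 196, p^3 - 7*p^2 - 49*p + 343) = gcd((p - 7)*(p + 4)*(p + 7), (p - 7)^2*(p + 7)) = p^2 - 49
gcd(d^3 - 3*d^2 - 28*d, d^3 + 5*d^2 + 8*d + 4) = 1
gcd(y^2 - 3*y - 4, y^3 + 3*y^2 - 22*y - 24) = y^2 - 3*y - 4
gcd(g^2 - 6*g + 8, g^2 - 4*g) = g - 4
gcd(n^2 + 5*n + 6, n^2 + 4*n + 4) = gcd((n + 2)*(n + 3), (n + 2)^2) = n + 2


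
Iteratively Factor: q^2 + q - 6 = (q - 2)*(q + 3)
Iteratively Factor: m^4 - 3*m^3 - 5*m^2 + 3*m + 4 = (m + 1)*(m^3 - 4*m^2 - m + 4) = (m - 4)*(m + 1)*(m^2 - 1) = (m - 4)*(m - 1)*(m + 1)*(m + 1)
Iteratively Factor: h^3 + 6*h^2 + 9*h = (h + 3)*(h^2 + 3*h) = (h + 3)^2*(h)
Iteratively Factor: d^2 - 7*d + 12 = (d - 3)*(d - 4)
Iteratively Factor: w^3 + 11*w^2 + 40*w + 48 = (w + 4)*(w^2 + 7*w + 12) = (w + 3)*(w + 4)*(w + 4)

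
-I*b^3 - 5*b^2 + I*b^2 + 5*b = b*(b - 5*I)*(-I*b + I)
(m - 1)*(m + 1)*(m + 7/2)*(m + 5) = m^4 + 17*m^3/2 + 33*m^2/2 - 17*m/2 - 35/2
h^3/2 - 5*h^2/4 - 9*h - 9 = (h/2 + 1)*(h - 6)*(h + 3/2)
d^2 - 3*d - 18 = (d - 6)*(d + 3)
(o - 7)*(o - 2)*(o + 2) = o^3 - 7*o^2 - 4*o + 28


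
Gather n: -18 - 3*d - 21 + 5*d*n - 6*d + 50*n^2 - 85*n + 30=-9*d + 50*n^2 + n*(5*d - 85) - 9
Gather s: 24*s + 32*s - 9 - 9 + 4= 56*s - 14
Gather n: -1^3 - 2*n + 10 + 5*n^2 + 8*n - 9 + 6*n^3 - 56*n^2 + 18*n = 6*n^3 - 51*n^2 + 24*n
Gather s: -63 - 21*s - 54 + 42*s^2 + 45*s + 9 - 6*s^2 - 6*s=36*s^2 + 18*s - 108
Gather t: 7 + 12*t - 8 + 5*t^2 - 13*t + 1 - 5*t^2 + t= 0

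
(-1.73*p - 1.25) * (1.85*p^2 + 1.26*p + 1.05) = -3.2005*p^3 - 4.4923*p^2 - 3.3915*p - 1.3125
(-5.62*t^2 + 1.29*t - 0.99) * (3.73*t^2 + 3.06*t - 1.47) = -20.9626*t^4 - 12.3855*t^3 + 8.5161*t^2 - 4.9257*t + 1.4553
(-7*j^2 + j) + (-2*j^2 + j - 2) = -9*j^2 + 2*j - 2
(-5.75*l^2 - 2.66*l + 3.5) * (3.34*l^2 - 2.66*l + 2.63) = -19.205*l^4 + 6.4106*l^3 + 3.6431*l^2 - 16.3058*l + 9.205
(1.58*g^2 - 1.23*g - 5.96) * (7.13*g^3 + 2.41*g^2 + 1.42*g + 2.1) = 11.2654*g^5 - 4.9621*g^4 - 43.2155*g^3 - 12.7922*g^2 - 11.0462*g - 12.516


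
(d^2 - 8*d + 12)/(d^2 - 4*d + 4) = (d - 6)/(d - 2)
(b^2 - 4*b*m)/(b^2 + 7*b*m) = (b - 4*m)/(b + 7*m)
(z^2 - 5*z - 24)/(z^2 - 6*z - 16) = (z + 3)/(z + 2)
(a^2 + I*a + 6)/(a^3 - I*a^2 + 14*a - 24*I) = (a + 3*I)/(a^2 + I*a + 12)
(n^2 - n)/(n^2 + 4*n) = (n - 1)/(n + 4)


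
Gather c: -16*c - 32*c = -48*c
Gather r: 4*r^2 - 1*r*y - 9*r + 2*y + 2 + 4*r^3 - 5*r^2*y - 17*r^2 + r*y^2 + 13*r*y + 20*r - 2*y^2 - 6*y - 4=4*r^3 + r^2*(-5*y - 13) + r*(y^2 + 12*y + 11) - 2*y^2 - 4*y - 2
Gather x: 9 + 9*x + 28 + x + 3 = 10*x + 40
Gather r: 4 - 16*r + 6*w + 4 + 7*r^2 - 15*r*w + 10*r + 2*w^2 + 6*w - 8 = 7*r^2 + r*(-15*w - 6) + 2*w^2 + 12*w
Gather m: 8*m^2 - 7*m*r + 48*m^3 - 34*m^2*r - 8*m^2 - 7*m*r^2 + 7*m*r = 48*m^3 - 34*m^2*r - 7*m*r^2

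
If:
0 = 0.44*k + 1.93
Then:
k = -4.39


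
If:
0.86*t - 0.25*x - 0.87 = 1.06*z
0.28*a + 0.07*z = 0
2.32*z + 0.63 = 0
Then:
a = 0.07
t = 0.290697674418605*x + 0.676924619085806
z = -0.27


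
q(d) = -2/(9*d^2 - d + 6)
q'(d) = -2*(1 - 18*d)/(9*d^2 - d + 6)^2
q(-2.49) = -0.03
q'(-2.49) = -0.02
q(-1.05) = -0.12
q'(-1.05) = -0.14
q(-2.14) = -0.04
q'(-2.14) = -0.03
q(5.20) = -0.01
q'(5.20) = 0.00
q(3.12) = -0.02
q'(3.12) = 0.01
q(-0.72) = -0.18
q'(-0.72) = -0.22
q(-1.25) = -0.09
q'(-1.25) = -0.10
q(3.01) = -0.02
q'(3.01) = 0.01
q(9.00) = 0.00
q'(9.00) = 0.00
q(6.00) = -0.00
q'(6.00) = 0.00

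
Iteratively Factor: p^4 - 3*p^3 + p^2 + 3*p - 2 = (p - 2)*(p^3 - p^2 - p + 1) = (p - 2)*(p + 1)*(p^2 - 2*p + 1) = (p - 2)*(p - 1)*(p + 1)*(p - 1)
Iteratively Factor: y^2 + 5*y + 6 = (y + 2)*(y + 3)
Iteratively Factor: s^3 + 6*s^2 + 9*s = (s + 3)*(s^2 + 3*s) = s*(s + 3)*(s + 3)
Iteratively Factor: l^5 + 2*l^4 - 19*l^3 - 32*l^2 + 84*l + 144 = (l - 3)*(l^4 + 5*l^3 - 4*l^2 - 44*l - 48) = (l - 3)*(l + 2)*(l^3 + 3*l^2 - 10*l - 24) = (l - 3)*(l + 2)*(l + 4)*(l^2 - l - 6) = (l - 3)*(l + 2)^2*(l + 4)*(l - 3)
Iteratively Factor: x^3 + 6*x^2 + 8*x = (x)*(x^2 + 6*x + 8) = x*(x + 2)*(x + 4)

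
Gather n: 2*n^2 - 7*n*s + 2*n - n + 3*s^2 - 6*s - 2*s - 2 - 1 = 2*n^2 + n*(1 - 7*s) + 3*s^2 - 8*s - 3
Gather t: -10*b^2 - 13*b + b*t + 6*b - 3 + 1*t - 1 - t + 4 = -10*b^2 + b*t - 7*b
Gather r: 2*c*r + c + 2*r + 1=c + r*(2*c + 2) + 1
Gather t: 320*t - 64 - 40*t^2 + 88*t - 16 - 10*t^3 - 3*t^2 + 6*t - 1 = -10*t^3 - 43*t^2 + 414*t - 81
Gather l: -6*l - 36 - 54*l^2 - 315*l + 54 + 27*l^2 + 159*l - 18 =-27*l^2 - 162*l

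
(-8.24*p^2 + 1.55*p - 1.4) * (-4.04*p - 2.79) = 33.2896*p^3 + 16.7276*p^2 + 1.3315*p + 3.906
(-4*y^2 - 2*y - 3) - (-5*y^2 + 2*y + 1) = y^2 - 4*y - 4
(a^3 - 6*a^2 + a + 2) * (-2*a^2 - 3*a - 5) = -2*a^5 + 9*a^4 + 11*a^3 + 23*a^2 - 11*a - 10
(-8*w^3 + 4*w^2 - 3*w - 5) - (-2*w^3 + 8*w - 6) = -6*w^3 + 4*w^2 - 11*w + 1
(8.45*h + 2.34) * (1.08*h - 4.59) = 9.126*h^2 - 36.2583*h - 10.7406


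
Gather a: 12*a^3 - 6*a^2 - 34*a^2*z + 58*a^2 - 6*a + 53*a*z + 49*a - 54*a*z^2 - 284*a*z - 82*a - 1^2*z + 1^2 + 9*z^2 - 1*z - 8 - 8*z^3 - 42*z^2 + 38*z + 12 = 12*a^3 + a^2*(52 - 34*z) + a*(-54*z^2 - 231*z - 39) - 8*z^3 - 33*z^2 + 36*z + 5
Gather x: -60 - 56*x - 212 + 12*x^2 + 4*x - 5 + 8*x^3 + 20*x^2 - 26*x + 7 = 8*x^3 + 32*x^2 - 78*x - 270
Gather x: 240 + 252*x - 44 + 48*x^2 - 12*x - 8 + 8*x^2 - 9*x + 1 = 56*x^2 + 231*x + 189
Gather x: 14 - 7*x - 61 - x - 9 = -8*x - 56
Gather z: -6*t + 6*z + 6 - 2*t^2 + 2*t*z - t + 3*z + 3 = -2*t^2 - 7*t + z*(2*t + 9) + 9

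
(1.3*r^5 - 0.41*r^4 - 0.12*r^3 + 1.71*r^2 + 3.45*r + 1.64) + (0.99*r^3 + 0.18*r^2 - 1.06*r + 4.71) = 1.3*r^5 - 0.41*r^4 + 0.87*r^3 + 1.89*r^2 + 2.39*r + 6.35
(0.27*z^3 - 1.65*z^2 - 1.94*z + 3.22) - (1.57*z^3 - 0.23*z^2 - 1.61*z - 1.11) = -1.3*z^3 - 1.42*z^2 - 0.33*z + 4.33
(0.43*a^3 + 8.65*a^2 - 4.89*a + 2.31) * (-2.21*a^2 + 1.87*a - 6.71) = -0.9503*a^5 - 18.3124*a^4 + 24.0971*a^3 - 72.2909*a^2 + 37.1316*a - 15.5001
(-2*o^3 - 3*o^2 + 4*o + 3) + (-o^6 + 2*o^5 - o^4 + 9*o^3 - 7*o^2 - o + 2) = -o^6 + 2*o^5 - o^4 + 7*o^3 - 10*o^2 + 3*o + 5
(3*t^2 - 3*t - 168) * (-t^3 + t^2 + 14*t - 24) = -3*t^5 + 6*t^4 + 207*t^3 - 282*t^2 - 2280*t + 4032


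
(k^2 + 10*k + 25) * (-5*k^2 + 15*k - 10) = -5*k^4 - 35*k^3 + 15*k^2 + 275*k - 250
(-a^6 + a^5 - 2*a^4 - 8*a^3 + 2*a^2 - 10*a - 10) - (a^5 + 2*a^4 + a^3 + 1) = -a^6 - 4*a^4 - 9*a^3 + 2*a^2 - 10*a - 11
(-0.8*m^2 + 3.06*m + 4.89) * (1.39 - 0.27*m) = 0.216*m^3 - 1.9382*m^2 + 2.9331*m + 6.7971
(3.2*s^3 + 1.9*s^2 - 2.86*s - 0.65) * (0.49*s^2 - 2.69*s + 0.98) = 1.568*s^5 - 7.677*s^4 - 3.3764*s^3 + 9.2369*s^2 - 1.0543*s - 0.637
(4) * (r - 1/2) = 4*r - 2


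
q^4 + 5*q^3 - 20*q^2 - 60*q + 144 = (q - 3)*(q - 2)*(q + 4)*(q + 6)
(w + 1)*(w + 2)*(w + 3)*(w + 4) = w^4 + 10*w^3 + 35*w^2 + 50*w + 24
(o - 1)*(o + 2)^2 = o^3 + 3*o^2 - 4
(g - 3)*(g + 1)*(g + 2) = g^3 - 7*g - 6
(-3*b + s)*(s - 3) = -3*b*s + 9*b + s^2 - 3*s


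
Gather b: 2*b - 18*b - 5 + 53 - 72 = -16*b - 24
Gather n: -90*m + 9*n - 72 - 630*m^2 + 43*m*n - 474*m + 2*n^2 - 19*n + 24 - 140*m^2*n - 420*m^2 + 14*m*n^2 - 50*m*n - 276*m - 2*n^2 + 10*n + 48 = -1050*m^2 + 14*m*n^2 - 840*m + n*(-140*m^2 - 7*m)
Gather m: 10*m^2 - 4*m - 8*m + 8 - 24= 10*m^2 - 12*m - 16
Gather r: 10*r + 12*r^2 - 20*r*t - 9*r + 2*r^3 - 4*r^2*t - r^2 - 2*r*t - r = 2*r^3 + r^2*(11 - 4*t) - 22*r*t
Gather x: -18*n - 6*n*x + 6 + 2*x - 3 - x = -18*n + x*(1 - 6*n) + 3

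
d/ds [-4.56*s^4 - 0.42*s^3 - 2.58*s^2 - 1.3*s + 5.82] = -18.24*s^3 - 1.26*s^2 - 5.16*s - 1.3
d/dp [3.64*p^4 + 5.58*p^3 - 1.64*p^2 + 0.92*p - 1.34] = 14.56*p^3 + 16.74*p^2 - 3.28*p + 0.92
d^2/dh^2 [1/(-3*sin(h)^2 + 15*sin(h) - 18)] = (4*sin(h)^4 - 15*sin(h)^3 - 5*sin(h)^2 + 60*sin(h) - 38)/(3*(sin(h)^2 - 5*sin(h) + 6)^3)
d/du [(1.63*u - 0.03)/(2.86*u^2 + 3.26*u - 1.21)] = (-4.6618*u^2 + 0.1716*u - 1.8745)/(8.1796*u^4 + 18.6472*u^3 + 3.7064*u^2 - 7.8892*u + 1.4641)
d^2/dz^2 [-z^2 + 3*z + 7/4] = -2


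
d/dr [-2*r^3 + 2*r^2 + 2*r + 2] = -6*r^2 + 4*r + 2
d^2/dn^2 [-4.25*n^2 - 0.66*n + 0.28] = -8.50000000000000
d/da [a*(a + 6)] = 2*a + 6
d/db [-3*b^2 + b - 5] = 1 - 6*b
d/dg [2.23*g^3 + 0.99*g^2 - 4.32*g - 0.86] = 6.69*g^2 + 1.98*g - 4.32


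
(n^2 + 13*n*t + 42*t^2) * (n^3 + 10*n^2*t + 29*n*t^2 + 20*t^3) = n^5 + 23*n^4*t + 201*n^3*t^2 + 817*n^2*t^3 + 1478*n*t^4 + 840*t^5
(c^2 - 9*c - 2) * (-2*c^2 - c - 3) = -2*c^4 + 17*c^3 + 10*c^2 + 29*c + 6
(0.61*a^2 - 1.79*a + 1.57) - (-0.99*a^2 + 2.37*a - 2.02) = 1.6*a^2 - 4.16*a + 3.59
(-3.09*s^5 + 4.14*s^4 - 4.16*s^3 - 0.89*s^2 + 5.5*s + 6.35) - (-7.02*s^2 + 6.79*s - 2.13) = -3.09*s^5 + 4.14*s^4 - 4.16*s^3 + 6.13*s^2 - 1.29*s + 8.48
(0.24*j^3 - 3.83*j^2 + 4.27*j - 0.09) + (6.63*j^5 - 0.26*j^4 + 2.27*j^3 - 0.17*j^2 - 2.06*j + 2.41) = 6.63*j^5 - 0.26*j^4 + 2.51*j^3 - 4.0*j^2 + 2.21*j + 2.32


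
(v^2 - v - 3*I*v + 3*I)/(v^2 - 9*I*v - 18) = (v - 1)/(v - 6*I)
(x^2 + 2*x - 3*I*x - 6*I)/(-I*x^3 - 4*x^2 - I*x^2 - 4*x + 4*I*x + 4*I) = (I*x^2 + x*(3 + 2*I) + 6)/(x^3 + x^2*(1 - 4*I) - 4*x*(1 + I) - 4)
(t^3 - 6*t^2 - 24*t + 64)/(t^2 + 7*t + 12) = (t^2 - 10*t + 16)/(t + 3)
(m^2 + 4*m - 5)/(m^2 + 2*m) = (m^2 + 4*m - 5)/(m*(m + 2))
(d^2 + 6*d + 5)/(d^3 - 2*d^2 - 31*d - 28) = (d + 5)/(d^2 - 3*d - 28)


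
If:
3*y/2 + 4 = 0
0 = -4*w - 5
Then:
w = -5/4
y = -8/3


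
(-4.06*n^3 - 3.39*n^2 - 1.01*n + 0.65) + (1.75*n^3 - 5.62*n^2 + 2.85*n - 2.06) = -2.31*n^3 - 9.01*n^2 + 1.84*n - 1.41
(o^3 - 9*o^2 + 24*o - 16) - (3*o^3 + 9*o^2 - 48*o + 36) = -2*o^3 - 18*o^2 + 72*o - 52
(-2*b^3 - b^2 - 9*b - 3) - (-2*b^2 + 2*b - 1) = -2*b^3 + b^2 - 11*b - 2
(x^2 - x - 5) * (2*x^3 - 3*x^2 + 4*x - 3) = 2*x^5 - 5*x^4 - 3*x^3 + 8*x^2 - 17*x + 15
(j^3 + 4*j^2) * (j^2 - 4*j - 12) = j^5 - 28*j^3 - 48*j^2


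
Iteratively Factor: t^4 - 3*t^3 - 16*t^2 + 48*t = (t + 4)*(t^3 - 7*t^2 + 12*t) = (t - 4)*(t + 4)*(t^2 - 3*t) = t*(t - 4)*(t + 4)*(t - 3)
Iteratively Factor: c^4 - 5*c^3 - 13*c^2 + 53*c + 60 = (c + 3)*(c^3 - 8*c^2 + 11*c + 20) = (c - 4)*(c + 3)*(c^2 - 4*c - 5) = (c - 5)*(c - 4)*(c + 3)*(c + 1)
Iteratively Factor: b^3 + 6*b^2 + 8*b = (b + 2)*(b^2 + 4*b) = b*(b + 2)*(b + 4)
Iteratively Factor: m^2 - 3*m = (m - 3)*(m)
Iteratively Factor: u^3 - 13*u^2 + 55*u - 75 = (u - 3)*(u^2 - 10*u + 25) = (u - 5)*(u - 3)*(u - 5)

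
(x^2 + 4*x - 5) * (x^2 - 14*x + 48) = x^4 - 10*x^3 - 13*x^2 + 262*x - 240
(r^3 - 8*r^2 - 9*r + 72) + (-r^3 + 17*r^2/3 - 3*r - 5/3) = -7*r^2/3 - 12*r + 211/3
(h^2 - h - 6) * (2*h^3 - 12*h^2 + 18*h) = 2*h^5 - 14*h^4 + 18*h^3 + 54*h^2 - 108*h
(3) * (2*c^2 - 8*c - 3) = 6*c^2 - 24*c - 9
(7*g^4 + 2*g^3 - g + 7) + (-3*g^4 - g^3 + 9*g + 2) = 4*g^4 + g^3 + 8*g + 9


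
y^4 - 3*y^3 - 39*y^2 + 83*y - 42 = (y - 7)*(y - 1)^2*(y + 6)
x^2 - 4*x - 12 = (x - 6)*(x + 2)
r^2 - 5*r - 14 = (r - 7)*(r + 2)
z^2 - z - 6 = (z - 3)*(z + 2)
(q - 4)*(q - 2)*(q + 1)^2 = q^4 - 4*q^3 - 3*q^2 + 10*q + 8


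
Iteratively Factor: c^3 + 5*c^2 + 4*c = (c + 1)*(c^2 + 4*c) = (c + 1)*(c + 4)*(c)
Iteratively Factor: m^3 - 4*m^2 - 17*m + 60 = (m - 5)*(m^2 + m - 12) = (m - 5)*(m - 3)*(m + 4)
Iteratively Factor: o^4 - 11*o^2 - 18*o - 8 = (o + 2)*(o^3 - 2*o^2 - 7*o - 4) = (o - 4)*(o + 2)*(o^2 + 2*o + 1) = (o - 4)*(o + 1)*(o + 2)*(o + 1)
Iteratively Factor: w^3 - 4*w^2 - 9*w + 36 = (w - 4)*(w^2 - 9) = (w - 4)*(w - 3)*(w + 3)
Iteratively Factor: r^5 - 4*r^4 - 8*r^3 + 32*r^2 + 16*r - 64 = (r - 2)*(r^4 - 2*r^3 - 12*r^2 + 8*r + 32) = (r - 2)^2*(r^3 - 12*r - 16) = (r - 4)*(r - 2)^2*(r^2 + 4*r + 4) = (r - 4)*(r - 2)^2*(r + 2)*(r + 2)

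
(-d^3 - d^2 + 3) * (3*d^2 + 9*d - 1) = -3*d^5 - 12*d^4 - 8*d^3 + 10*d^2 + 27*d - 3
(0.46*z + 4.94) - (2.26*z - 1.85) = 6.79 - 1.8*z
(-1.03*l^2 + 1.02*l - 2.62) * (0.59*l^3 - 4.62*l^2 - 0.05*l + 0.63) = -0.6077*l^5 + 5.3604*l^4 - 6.2067*l^3 + 11.4045*l^2 + 0.7736*l - 1.6506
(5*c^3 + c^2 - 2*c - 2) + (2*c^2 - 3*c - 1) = 5*c^3 + 3*c^2 - 5*c - 3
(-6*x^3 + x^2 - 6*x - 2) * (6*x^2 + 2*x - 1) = -36*x^5 - 6*x^4 - 28*x^3 - 25*x^2 + 2*x + 2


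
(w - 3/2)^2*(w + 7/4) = w^3 - 5*w^2/4 - 3*w + 63/16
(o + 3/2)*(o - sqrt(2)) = o^2 - sqrt(2)*o + 3*o/2 - 3*sqrt(2)/2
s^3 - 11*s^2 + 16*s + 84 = (s - 7)*(s - 6)*(s + 2)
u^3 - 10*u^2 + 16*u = u*(u - 8)*(u - 2)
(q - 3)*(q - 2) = q^2 - 5*q + 6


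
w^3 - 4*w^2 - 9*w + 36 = (w - 4)*(w - 3)*(w + 3)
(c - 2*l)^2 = c^2 - 4*c*l + 4*l^2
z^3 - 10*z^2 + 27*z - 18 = (z - 6)*(z - 3)*(z - 1)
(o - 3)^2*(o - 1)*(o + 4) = o^4 - 3*o^3 - 13*o^2 + 51*o - 36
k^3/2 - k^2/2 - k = k*(k/2 + 1/2)*(k - 2)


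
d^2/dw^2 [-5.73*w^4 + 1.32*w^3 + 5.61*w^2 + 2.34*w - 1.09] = -68.76*w^2 + 7.92*w + 11.22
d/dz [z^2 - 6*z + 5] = 2*z - 6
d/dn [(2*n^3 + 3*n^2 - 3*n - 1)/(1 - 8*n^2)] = (-16*n^4 - 18*n^2 - 10*n - 3)/(64*n^4 - 16*n^2 + 1)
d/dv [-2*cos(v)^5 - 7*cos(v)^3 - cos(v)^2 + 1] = (10*cos(v)^3 + 21*cos(v) + 2)*sin(v)*cos(v)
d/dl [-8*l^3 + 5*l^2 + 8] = 2*l*(5 - 12*l)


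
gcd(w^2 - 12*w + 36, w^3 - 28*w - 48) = w - 6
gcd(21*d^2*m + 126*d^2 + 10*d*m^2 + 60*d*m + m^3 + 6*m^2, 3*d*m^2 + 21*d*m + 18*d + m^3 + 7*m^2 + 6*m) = 3*d*m + 18*d + m^2 + 6*m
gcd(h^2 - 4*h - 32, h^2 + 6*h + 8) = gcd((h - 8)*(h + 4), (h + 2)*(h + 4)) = h + 4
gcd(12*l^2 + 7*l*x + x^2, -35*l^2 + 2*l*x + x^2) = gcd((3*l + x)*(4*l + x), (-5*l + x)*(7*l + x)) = 1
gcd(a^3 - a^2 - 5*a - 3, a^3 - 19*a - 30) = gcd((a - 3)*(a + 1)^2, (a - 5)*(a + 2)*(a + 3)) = 1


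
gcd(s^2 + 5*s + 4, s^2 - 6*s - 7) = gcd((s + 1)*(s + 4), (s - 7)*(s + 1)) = s + 1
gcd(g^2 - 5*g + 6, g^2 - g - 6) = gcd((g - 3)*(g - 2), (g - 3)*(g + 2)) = g - 3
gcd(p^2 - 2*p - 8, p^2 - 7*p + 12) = p - 4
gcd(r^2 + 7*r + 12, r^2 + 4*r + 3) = r + 3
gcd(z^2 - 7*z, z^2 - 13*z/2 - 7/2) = z - 7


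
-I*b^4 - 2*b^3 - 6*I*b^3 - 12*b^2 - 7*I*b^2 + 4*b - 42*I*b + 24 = (b + 6)*(b - 4*I)*(b + I)*(-I*b + 1)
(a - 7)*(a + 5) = a^2 - 2*a - 35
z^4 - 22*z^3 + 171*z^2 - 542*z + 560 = (z - 8)*(z - 7)*(z - 5)*(z - 2)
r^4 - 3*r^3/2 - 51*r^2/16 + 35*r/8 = r*(r - 2)*(r - 5/4)*(r + 7/4)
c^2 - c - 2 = (c - 2)*(c + 1)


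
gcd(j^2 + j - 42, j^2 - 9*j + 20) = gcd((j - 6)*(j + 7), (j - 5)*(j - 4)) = 1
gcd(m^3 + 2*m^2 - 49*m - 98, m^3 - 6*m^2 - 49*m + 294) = m^2 - 49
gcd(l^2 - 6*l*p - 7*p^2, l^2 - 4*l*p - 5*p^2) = l + p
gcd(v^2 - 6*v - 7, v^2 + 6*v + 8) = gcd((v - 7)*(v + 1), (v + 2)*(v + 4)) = 1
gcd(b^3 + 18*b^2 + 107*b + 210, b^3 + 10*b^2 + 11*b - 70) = b^2 + 12*b + 35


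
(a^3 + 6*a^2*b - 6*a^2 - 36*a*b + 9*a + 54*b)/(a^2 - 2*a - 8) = (-a^3 - 6*a^2*b + 6*a^2 + 36*a*b - 9*a - 54*b)/(-a^2 + 2*a + 8)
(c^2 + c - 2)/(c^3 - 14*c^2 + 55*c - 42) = (c + 2)/(c^2 - 13*c + 42)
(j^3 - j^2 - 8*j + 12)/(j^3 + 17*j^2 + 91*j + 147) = (j^2 - 4*j + 4)/(j^2 + 14*j + 49)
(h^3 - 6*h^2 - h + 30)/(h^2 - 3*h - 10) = h - 3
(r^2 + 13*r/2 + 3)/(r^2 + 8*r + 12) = (r + 1/2)/(r + 2)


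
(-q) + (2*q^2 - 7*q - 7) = 2*q^2 - 8*q - 7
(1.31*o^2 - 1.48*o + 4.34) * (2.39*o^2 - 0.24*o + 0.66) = 3.1309*o^4 - 3.8516*o^3 + 11.5924*o^2 - 2.0184*o + 2.8644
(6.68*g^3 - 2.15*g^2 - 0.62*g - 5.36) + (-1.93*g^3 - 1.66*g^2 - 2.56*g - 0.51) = 4.75*g^3 - 3.81*g^2 - 3.18*g - 5.87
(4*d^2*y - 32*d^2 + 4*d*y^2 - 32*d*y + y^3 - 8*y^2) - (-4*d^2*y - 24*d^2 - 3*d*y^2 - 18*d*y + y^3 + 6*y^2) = 8*d^2*y - 8*d^2 + 7*d*y^2 - 14*d*y - 14*y^2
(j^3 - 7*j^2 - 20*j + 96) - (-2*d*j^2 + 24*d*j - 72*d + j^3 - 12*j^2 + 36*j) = 2*d*j^2 - 24*d*j + 72*d + 5*j^2 - 56*j + 96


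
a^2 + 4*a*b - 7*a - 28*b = (a - 7)*(a + 4*b)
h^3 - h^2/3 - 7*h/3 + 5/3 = (h - 1)^2*(h + 5/3)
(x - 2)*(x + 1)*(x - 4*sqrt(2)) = x^3 - 4*sqrt(2)*x^2 - x^2 - 2*x + 4*sqrt(2)*x + 8*sqrt(2)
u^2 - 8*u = u*(u - 8)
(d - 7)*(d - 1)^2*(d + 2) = d^4 - 7*d^3 - 3*d^2 + 23*d - 14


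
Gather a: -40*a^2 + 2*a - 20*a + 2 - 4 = -40*a^2 - 18*a - 2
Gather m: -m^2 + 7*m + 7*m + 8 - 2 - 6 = -m^2 + 14*m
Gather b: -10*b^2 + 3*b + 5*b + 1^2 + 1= -10*b^2 + 8*b + 2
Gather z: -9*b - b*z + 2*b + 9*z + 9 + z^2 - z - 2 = -7*b + z^2 + z*(8 - b) + 7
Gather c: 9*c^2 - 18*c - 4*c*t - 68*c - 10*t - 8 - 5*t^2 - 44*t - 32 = 9*c^2 + c*(-4*t - 86) - 5*t^2 - 54*t - 40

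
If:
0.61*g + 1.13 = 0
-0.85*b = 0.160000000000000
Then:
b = -0.19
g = -1.85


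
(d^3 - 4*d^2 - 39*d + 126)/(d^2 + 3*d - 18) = d - 7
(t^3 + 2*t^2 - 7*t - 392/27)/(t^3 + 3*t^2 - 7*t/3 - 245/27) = (3*t - 8)/(3*t - 5)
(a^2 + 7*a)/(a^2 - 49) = a/(a - 7)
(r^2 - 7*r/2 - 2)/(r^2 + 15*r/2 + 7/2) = (r - 4)/(r + 7)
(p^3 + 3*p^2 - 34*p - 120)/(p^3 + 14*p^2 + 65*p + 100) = (p - 6)/(p + 5)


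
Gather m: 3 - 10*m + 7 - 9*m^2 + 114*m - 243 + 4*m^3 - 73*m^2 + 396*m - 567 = 4*m^3 - 82*m^2 + 500*m - 800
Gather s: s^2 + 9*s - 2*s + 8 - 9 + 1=s^2 + 7*s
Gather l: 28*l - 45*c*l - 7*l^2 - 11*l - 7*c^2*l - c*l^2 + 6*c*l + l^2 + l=l^2*(-c - 6) + l*(-7*c^2 - 39*c + 18)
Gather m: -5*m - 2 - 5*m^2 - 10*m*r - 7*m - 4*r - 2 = -5*m^2 + m*(-10*r - 12) - 4*r - 4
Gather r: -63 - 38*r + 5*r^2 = 5*r^2 - 38*r - 63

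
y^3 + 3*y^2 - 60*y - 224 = (y - 8)*(y + 4)*(y + 7)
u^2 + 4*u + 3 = (u + 1)*(u + 3)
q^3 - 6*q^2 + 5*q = q*(q - 5)*(q - 1)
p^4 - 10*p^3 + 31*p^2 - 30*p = p*(p - 5)*(p - 3)*(p - 2)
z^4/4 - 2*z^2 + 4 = (z/4 + 1/2)*(z - 2)^2*(z + 2)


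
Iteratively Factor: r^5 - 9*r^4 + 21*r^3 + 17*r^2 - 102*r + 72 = (r + 2)*(r^4 - 11*r^3 + 43*r^2 - 69*r + 36) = (r - 1)*(r + 2)*(r^3 - 10*r^2 + 33*r - 36) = (r - 3)*(r - 1)*(r + 2)*(r^2 - 7*r + 12) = (r - 4)*(r - 3)*(r - 1)*(r + 2)*(r - 3)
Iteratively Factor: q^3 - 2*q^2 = (q - 2)*(q^2) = q*(q - 2)*(q)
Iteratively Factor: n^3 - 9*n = (n + 3)*(n^2 - 3*n) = n*(n + 3)*(n - 3)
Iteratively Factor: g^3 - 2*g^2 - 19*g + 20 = (g - 5)*(g^2 + 3*g - 4) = (g - 5)*(g - 1)*(g + 4)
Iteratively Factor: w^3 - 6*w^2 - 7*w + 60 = (w - 4)*(w^2 - 2*w - 15) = (w - 5)*(w - 4)*(w + 3)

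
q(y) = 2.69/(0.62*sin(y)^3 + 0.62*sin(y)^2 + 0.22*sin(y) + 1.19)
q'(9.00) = 1.26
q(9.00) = 1.88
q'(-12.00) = -1.29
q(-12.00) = 1.70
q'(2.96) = 0.85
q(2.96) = 2.15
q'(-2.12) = 0.63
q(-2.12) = 2.52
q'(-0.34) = -0.03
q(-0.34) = 2.31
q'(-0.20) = -0.09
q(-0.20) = 2.31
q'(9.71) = 0.04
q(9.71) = 2.31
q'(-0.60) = -0.19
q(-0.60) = 2.34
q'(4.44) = 0.54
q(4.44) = 2.69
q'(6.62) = -1.16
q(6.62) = 1.99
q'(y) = 2.69*(-1.86*sin(y)^2*cos(y) - 1.24*sin(y)*cos(y) - 0.22*cos(y))/(0.62*sin(y)^3 + 0.62*sin(y)^2 + 0.22*sin(y) + 1.19)^2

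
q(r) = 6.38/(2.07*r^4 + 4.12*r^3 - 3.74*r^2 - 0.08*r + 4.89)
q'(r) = 6.38*(-8.28*r^3 - 12.36*r^2 + 7.48*r + 0.08)/(2.07*r^4 + 4.12*r^3 - 3.74*r^2 - 0.08*r + 4.89)^2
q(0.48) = 1.40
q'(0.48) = -0.03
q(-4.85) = 0.01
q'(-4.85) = 0.01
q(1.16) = 0.64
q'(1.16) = -1.34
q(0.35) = 1.38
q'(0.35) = 0.25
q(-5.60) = 0.01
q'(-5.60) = 0.00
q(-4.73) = 0.01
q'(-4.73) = 0.01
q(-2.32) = -0.98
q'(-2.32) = 2.93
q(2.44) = 0.06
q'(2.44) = -0.08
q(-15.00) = 0.00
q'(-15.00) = 0.00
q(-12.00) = 0.00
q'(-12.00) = 0.00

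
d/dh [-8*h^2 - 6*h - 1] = -16*h - 6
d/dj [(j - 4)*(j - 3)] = 2*j - 7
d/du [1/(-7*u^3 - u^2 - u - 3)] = (21*u^2 + 2*u + 1)/(7*u^3 + u^2 + u + 3)^2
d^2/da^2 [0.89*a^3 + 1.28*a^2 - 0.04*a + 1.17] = 5.34*a + 2.56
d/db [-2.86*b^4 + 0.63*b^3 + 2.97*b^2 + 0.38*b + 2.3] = -11.44*b^3 + 1.89*b^2 + 5.94*b + 0.38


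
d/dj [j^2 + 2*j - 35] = 2*j + 2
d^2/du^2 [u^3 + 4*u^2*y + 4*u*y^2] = 6*u + 8*y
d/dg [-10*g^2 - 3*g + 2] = -20*g - 3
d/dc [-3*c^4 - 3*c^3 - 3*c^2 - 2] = 3*c*(-4*c^2 - 3*c - 2)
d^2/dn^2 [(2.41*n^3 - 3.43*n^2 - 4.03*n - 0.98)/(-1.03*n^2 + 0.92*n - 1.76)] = (-3.5527136788005e-15*n^5 - 1.4210854715202e-14*n^4 + 19.709438*n^3 - 7.65570000000002*n^2 - 94.196688*n + 32.406144)/(1.092727*n^6 - 2.928084*n^5 + 8.216928*n^4 - 10.785344*n^3 + 14.040576*n^2 - 8.549376*n + 5.451776)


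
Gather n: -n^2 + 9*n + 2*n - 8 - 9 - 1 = -n^2 + 11*n - 18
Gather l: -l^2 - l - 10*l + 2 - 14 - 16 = -l^2 - 11*l - 28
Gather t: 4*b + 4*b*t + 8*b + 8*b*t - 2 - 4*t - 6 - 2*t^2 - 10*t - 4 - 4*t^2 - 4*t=12*b - 6*t^2 + t*(12*b - 18) - 12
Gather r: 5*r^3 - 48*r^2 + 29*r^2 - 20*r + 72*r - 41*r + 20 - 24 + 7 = 5*r^3 - 19*r^2 + 11*r + 3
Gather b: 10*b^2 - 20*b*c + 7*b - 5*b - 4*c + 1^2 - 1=10*b^2 + b*(2 - 20*c) - 4*c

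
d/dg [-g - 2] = -1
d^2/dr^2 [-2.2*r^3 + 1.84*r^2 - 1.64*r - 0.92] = 3.68 - 13.2*r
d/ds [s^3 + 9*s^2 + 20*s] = 3*s^2 + 18*s + 20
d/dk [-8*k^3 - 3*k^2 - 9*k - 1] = -24*k^2 - 6*k - 9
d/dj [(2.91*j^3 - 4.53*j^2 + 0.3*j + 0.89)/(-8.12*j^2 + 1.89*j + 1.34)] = (-23.6292*j^4 + 10.9998*j^3 + 5.5725*j^2 + 2.3132*j - 1.2801)/(65.9344*j^4 - 30.6936*j^3 - 18.1895*j^2 + 5.0652*j + 1.7956)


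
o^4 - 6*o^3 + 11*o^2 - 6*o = o*(o - 3)*(o - 2)*(o - 1)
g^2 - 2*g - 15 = (g - 5)*(g + 3)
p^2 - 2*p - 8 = (p - 4)*(p + 2)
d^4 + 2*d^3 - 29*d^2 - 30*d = d*(d - 5)*(d + 1)*(d + 6)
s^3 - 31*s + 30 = (s - 5)*(s - 1)*(s + 6)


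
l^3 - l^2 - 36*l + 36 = (l - 6)*(l - 1)*(l + 6)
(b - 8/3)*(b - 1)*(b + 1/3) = b^3 - 10*b^2/3 + 13*b/9 + 8/9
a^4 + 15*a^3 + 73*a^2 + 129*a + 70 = (a + 1)*(a + 2)*(a + 5)*(a + 7)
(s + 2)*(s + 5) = s^2 + 7*s + 10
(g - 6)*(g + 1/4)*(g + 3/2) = g^3 - 17*g^2/4 - 81*g/8 - 9/4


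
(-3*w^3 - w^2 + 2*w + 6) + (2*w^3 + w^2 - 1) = -w^3 + 2*w + 5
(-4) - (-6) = 2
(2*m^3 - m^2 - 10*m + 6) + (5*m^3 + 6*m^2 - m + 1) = 7*m^3 + 5*m^2 - 11*m + 7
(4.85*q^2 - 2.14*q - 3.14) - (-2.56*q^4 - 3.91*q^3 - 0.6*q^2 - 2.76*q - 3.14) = 2.56*q^4 + 3.91*q^3 + 5.45*q^2 + 0.62*q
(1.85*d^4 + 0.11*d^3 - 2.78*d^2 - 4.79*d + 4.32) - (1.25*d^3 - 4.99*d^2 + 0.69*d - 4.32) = 1.85*d^4 - 1.14*d^3 + 2.21*d^2 - 5.48*d + 8.64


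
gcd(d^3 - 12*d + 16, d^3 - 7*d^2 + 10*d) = d - 2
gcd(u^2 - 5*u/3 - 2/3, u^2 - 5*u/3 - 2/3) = u^2 - 5*u/3 - 2/3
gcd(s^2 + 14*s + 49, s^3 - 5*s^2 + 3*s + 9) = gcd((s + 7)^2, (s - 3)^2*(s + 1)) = 1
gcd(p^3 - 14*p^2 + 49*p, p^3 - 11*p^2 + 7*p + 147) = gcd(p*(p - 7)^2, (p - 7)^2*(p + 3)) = p^2 - 14*p + 49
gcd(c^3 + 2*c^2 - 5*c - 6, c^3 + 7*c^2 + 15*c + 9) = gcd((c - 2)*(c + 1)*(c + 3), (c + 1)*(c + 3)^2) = c^2 + 4*c + 3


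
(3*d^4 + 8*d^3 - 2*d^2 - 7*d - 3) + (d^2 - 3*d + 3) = 3*d^4 + 8*d^3 - d^2 - 10*d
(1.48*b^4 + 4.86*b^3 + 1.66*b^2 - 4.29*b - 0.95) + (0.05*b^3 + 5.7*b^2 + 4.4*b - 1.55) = 1.48*b^4 + 4.91*b^3 + 7.36*b^2 + 0.11*b - 2.5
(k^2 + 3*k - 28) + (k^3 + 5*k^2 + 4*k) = k^3 + 6*k^2 + 7*k - 28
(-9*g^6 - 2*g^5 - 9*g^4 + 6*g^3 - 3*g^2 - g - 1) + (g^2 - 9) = -9*g^6 - 2*g^5 - 9*g^4 + 6*g^3 - 2*g^2 - g - 10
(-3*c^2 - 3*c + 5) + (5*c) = -3*c^2 + 2*c + 5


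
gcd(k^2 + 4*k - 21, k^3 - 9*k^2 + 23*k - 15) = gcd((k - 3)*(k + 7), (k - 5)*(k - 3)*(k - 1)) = k - 3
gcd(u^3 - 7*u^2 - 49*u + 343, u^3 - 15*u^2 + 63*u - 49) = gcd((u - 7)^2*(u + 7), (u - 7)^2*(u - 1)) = u^2 - 14*u + 49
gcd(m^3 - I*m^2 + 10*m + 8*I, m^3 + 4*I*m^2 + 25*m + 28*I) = m^2 - 3*I*m + 4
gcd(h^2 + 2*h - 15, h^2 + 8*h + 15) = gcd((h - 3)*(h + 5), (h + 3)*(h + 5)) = h + 5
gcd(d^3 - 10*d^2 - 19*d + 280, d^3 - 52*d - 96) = d - 8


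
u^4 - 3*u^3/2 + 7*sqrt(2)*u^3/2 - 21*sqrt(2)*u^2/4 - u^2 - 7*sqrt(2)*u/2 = u*(u - 2)*(u + 1/2)*(u + 7*sqrt(2)/2)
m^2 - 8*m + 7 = (m - 7)*(m - 1)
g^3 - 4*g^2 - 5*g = g*(g - 5)*(g + 1)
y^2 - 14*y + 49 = (y - 7)^2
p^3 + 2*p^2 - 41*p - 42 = (p - 6)*(p + 1)*(p + 7)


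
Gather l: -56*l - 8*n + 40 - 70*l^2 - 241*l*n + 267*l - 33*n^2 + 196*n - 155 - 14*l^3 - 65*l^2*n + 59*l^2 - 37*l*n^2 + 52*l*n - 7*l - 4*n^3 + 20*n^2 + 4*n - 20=-14*l^3 + l^2*(-65*n - 11) + l*(-37*n^2 - 189*n + 204) - 4*n^3 - 13*n^2 + 192*n - 135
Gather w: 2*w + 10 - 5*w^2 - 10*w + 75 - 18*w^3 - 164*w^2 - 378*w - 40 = -18*w^3 - 169*w^2 - 386*w + 45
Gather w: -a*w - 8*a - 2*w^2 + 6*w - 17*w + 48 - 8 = -8*a - 2*w^2 + w*(-a - 11) + 40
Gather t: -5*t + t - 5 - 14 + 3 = -4*t - 16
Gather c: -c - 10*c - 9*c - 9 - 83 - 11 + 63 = -20*c - 40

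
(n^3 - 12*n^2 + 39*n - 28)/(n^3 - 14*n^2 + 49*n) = (n^2 - 5*n + 4)/(n*(n - 7))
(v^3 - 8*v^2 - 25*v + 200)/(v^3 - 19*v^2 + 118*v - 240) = (v + 5)/(v - 6)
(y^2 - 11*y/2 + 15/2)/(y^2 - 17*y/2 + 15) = (y - 3)/(y - 6)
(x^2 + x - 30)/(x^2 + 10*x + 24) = (x - 5)/(x + 4)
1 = 1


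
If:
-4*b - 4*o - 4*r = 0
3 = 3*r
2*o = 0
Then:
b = -1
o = 0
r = 1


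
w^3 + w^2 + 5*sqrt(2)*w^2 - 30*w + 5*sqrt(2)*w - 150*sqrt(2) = (w - 5)*(w + 6)*(w + 5*sqrt(2))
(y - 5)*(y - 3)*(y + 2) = y^3 - 6*y^2 - y + 30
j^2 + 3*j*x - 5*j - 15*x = (j - 5)*(j + 3*x)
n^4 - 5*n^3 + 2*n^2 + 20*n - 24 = (n - 3)*(n - 2)^2*(n + 2)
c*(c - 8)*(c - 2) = c^3 - 10*c^2 + 16*c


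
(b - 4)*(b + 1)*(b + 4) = b^3 + b^2 - 16*b - 16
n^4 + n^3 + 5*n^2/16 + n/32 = n*(n + 1/4)^2*(n + 1/2)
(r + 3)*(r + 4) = r^2 + 7*r + 12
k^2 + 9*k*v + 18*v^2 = (k + 3*v)*(k + 6*v)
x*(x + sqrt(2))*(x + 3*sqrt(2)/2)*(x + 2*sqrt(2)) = x^4 + 9*sqrt(2)*x^3/2 + 13*x^2 + 6*sqrt(2)*x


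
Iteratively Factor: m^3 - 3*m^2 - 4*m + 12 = (m - 3)*(m^2 - 4) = (m - 3)*(m - 2)*(m + 2)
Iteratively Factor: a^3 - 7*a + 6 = (a + 3)*(a^2 - 3*a + 2) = (a - 1)*(a + 3)*(a - 2)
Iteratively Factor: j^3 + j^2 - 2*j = (j + 2)*(j^2 - j) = (j - 1)*(j + 2)*(j)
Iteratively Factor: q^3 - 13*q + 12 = (q - 3)*(q^2 + 3*q - 4) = (q - 3)*(q + 4)*(q - 1)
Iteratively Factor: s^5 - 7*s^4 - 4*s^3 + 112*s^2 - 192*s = (s - 4)*(s^4 - 3*s^3 - 16*s^2 + 48*s) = (s - 4)*(s - 3)*(s^3 - 16*s) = (s - 4)*(s - 3)*(s + 4)*(s^2 - 4*s) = (s - 4)^2*(s - 3)*(s + 4)*(s)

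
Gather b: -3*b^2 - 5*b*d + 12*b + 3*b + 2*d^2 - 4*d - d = -3*b^2 + b*(15 - 5*d) + 2*d^2 - 5*d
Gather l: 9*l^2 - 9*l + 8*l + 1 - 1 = 9*l^2 - l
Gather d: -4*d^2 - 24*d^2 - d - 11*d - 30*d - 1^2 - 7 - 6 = -28*d^2 - 42*d - 14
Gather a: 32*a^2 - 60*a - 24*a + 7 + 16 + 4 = 32*a^2 - 84*a + 27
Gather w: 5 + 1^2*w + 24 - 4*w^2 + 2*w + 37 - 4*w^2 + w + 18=-8*w^2 + 4*w + 84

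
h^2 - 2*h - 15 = (h - 5)*(h + 3)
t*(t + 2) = t^2 + 2*t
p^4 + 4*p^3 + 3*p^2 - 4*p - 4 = (p - 1)*(p + 1)*(p + 2)^2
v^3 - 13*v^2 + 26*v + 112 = (v - 8)*(v - 7)*(v + 2)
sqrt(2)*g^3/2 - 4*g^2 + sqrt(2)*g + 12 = (g - 3*sqrt(2))*(g - 2*sqrt(2))*(sqrt(2)*g/2 + 1)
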